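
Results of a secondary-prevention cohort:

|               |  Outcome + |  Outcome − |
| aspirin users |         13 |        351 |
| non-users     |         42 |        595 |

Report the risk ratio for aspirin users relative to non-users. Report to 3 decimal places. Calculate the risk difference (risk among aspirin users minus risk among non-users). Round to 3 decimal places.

risk, aspirin users = 13/364 = 0.03571
risk, non-users = 42/637 = 0.06593
RR = 0.03571 / 0.06593 = 0.542
risk difference = 0.03571 − 0.06593 = -0.030

RR = 0.542; RD = -0.030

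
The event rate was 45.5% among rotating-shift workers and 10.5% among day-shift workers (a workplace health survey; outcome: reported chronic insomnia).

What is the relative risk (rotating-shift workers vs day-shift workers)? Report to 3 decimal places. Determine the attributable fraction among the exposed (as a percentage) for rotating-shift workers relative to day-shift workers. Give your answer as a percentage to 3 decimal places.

RR = 0.4550 / 0.1050 = 4.333
AR% = (0.4550 − 0.1050) / 0.4550 = 0.7692 → 76.923%

RR = 4.333; AR% = 76.923%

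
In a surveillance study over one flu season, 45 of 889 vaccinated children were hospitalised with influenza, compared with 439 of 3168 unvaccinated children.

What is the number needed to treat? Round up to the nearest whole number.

risk, vaccinated children = 45/889 = 0.050619
risk, unvaccinated children = 439/3168 = 0.138573
absolute risk difference = 0.087955
1 / 0.087955 = 11.369 → round up → 12

NNT: 12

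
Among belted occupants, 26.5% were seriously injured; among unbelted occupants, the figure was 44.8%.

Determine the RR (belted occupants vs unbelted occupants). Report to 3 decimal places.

RR = 0.2650 / 0.4480 = 0.592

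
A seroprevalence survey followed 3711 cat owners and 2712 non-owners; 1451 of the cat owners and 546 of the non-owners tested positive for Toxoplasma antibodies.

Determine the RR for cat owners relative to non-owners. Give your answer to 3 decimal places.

1.942

risk, cat owners = 1451/3711 = 0.3910
risk, non-owners = 546/2712 = 0.2013
RR = 0.3910 / 0.2013 = 1.942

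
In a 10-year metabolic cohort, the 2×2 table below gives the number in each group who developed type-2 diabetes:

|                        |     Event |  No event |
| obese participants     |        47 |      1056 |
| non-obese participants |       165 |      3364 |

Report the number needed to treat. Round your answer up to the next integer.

risk, obese participants = 47/1103 = 0.042611
risk, non-obese participants = 165/3529 = 0.046755
absolute risk difference = 0.004144
1 / 0.004144 = 241.313 → round up → 242

242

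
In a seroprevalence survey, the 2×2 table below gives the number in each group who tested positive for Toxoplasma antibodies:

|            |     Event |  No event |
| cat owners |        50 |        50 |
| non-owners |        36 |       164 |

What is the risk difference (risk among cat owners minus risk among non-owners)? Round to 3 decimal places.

risk, cat owners = 50/100 = 0.5000
risk, non-owners = 36/200 = 0.1800
risk difference = 0.5000 − 0.1800 = 0.320

RD ≈ 0.320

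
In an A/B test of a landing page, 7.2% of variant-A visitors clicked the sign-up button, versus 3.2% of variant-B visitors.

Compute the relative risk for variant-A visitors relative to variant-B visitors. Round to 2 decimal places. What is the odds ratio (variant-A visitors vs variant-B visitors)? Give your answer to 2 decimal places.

RR = 0.07200 / 0.03200 = 2.25
odds, variant-A visitors = 0.07200/0.92800 = 0.07759
odds, variant-B visitors = 0.03200/0.96800 = 0.03306
OR = 0.07759 / 0.03306 = 2.35

RR = 2.25; OR = 2.35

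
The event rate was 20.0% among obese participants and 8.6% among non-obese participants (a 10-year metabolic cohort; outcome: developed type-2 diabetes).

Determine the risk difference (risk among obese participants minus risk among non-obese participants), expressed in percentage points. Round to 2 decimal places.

risk difference = 0.2000 − 0.0860 = 0.1140 → 11.40 percentage points

RD ≈ 11.40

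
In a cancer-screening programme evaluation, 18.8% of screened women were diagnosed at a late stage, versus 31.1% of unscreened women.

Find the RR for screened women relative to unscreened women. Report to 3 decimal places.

RR = 0.1880 / 0.3110 = 0.605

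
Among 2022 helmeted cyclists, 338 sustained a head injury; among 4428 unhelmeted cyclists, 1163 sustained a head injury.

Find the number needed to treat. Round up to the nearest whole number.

risk, helmeted cyclists = 338/2022 = 0.167161
risk, unhelmeted cyclists = 1163/4428 = 0.262647
absolute risk difference = 0.095486
1 / 0.095486 = 10.473 → round up → 11

NNT ≈ 11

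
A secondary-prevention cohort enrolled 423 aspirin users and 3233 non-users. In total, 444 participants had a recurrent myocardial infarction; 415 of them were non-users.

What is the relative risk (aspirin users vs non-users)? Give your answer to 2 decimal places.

aspirin users with the outcome: 444 − 415 = 29
aspirin users without the outcome: 423 − 29 = 394
non-users without the outcome: 3233 − 415 = 2818
risk, aspirin users = 29/423 = 0.0686
risk, non-users = 415/3233 = 0.1284
RR = 0.0686 / 0.1284 = 0.53

0.53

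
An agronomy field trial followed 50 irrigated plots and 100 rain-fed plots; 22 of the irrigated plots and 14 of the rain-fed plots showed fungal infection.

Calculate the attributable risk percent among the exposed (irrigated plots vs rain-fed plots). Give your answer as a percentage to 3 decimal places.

risk, irrigated plots = 22/50 = 0.4400
risk, rain-fed plots = 14/100 = 0.1400
AR% = (0.4400 − 0.1400) / 0.4400 = 0.6818 → 68.182%

AR% = 68.182%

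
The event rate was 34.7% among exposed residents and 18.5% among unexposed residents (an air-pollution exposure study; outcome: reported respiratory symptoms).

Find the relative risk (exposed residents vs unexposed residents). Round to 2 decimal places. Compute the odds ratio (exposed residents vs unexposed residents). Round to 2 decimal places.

RR = 0.3470 / 0.1850 = 1.88
odds, exposed residents = 0.3470/0.6530 = 0.5314
odds, unexposed residents = 0.1850/0.8150 = 0.2270
OR = 0.5314 / 0.2270 = 2.34

RR = 1.88; OR = 2.34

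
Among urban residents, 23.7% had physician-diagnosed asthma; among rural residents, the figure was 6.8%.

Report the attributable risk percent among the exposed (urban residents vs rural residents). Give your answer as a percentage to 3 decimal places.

AR% = (0.2370 − 0.0680) / 0.2370 = 0.7131 → 71.308%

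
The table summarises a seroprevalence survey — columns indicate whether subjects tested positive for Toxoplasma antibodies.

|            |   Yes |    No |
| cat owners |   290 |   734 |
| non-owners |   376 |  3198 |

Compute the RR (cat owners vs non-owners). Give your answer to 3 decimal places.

risk, cat owners = 290/1024 = 0.2832
risk, non-owners = 376/3574 = 0.1052
RR = 0.2832 / 0.1052 = 2.692

2.692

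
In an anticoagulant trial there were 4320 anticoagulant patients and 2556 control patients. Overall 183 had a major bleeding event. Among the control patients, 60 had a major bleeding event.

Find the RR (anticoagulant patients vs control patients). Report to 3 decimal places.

anticoagulant patients with the outcome: 183 − 60 = 123
anticoagulant patients without the outcome: 4320 − 123 = 4197
control patients without the outcome: 2556 − 60 = 2496
risk, anticoagulant patients = 123/4320 = 0.02847
risk, control patients = 60/2556 = 0.02347
RR = 0.02847 / 0.02347 = 1.213

RR: 1.213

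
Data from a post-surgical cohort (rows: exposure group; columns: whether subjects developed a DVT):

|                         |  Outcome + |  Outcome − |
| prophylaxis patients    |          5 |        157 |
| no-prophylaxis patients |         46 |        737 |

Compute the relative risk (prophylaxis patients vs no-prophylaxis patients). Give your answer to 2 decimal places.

risk, prophylaxis patients = 5/162 = 0.03086
risk, no-prophylaxis patients = 46/783 = 0.05875
RR = 0.03086 / 0.05875 = 0.53

0.53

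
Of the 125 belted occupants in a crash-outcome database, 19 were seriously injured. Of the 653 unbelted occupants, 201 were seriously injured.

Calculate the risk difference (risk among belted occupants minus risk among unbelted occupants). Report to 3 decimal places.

RD: -0.156

risk, belted occupants = 19/125 = 0.1520
risk, unbelted occupants = 201/653 = 0.3078
risk difference = 0.1520 − 0.3078 = -0.156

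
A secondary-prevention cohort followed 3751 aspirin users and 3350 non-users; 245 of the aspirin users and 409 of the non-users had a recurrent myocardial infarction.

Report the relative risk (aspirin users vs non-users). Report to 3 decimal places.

risk, aspirin users = 245/3751 = 0.0653
risk, non-users = 409/3350 = 0.1221
RR = 0.0653 / 0.1221 = 0.535

0.535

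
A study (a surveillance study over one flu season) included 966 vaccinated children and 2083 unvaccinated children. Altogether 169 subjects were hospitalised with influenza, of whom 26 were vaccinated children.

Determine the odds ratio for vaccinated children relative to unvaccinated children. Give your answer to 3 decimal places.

OR = 0.375

vaccinated children without the outcome: 966 − 26 = 940
unvaccinated children with the outcome: 169 − 26 = 143
unvaccinated children without the outcome: 2083 − 143 = 1940
OR = (26 × 1940) / (940 × 143) = 50440/134420 ≈ 0.375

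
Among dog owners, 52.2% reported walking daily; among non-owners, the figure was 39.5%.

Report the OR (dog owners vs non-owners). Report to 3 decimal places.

OR ≈ 1.673

odds, dog owners = 0.5220/0.4780 = 1.0921
odds, non-owners = 0.3950/0.6050 = 0.6529
OR = 1.0921 / 0.6529 = 1.673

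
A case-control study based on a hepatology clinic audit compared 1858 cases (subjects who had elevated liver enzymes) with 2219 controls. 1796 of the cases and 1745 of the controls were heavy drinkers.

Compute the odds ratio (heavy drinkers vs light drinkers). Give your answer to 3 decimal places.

OR = (1796 × 474) / (1745 × 62) = 851304/108190 ≈ 7.869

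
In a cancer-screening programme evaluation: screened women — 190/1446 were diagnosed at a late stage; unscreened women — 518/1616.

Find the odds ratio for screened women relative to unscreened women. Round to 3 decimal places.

odds, screened women = 190/1256 = 0.1513
odds, unscreened women = 518/1098 = 0.4718
OR = 0.1513 / 0.4718 = 0.321

0.321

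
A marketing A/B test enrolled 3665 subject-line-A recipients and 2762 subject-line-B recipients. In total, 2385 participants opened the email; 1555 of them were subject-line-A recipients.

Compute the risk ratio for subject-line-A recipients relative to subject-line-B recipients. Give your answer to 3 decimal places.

subject-line-A recipients without the outcome: 3665 − 1555 = 2110
subject-line-B recipients with the outcome: 2385 − 1555 = 830
subject-line-B recipients without the outcome: 2762 − 830 = 1932
risk, subject-line-A recipients = 1555/3665 = 0.4243
risk, subject-line-B recipients = 830/2762 = 0.3005
RR = 0.4243 / 0.3005 = 1.412

RR: 1.412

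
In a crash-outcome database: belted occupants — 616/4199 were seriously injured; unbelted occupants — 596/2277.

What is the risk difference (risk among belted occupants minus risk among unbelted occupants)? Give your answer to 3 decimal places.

risk, belted occupants = 616/4199 = 0.1467
risk, unbelted occupants = 596/2277 = 0.2617
risk difference = 0.1467 − 0.2617 = -0.115

-0.115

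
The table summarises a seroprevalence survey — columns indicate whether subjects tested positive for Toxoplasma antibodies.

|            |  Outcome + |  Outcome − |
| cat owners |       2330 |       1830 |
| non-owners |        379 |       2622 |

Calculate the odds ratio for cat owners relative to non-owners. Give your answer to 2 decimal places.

OR = (2330 × 2622) / (1830 × 379) = 6109260/693570 ≈ 8.81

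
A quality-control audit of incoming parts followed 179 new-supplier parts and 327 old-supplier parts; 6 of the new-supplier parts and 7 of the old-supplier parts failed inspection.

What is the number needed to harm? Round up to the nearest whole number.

risk, new-supplier parts = 6/179 = 0.033520
risk, old-supplier parts = 7/327 = 0.021407
absolute risk difference = 0.012113
1 / 0.012113 = 82.556 → round up → 83

83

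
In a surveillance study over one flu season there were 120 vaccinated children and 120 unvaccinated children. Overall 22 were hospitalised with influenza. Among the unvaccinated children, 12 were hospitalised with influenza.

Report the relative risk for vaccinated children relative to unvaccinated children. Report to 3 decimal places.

vaccinated children with the outcome: 22 − 12 = 10
vaccinated children without the outcome: 120 − 10 = 110
unvaccinated children without the outcome: 120 − 12 = 108
risk, vaccinated children = 10/120 = 0.0833
risk, unvaccinated children = 12/120 = 0.1000
RR = 0.0833 / 0.1000 = 0.833

0.833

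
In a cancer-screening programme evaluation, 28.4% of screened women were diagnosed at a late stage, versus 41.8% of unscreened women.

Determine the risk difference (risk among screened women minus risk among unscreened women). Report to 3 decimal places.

risk difference = 0.2840 − 0.4180 = -0.134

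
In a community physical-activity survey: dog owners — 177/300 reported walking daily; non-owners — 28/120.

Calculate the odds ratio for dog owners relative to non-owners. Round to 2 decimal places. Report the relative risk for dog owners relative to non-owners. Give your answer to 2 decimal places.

OR = (177 × 92) / (123 × 28) = 16284/3444 ≈ 4.73
risk, dog owners = 177/300 = 0.5900
risk, non-owners = 28/120 = 0.2333
RR = 0.5900 / 0.2333 = 2.53

OR = 4.73; RR = 2.53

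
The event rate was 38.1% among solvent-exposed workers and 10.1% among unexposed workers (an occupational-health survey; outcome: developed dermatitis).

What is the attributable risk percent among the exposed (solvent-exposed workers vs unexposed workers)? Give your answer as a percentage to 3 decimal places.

AR% = (0.3810 − 0.1010) / 0.3810 = 0.7349 → 73.491%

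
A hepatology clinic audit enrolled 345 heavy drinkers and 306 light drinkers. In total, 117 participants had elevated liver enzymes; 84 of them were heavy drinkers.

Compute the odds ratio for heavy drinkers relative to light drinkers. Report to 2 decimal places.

OR ≈ 2.66

heavy drinkers without the outcome: 345 − 84 = 261
light drinkers with the outcome: 117 − 84 = 33
light drinkers without the outcome: 306 − 33 = 273
OR = (84 × 273) / (261 × 33) = 22932/8613 ≈ 2.66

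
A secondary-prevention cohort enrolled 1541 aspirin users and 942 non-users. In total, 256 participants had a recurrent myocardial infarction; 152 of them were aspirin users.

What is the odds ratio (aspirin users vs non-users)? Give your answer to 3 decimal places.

aspirin users without the outcome: 1541 − 152 = 1389
non-users with the outcome: 256 − 152 = 104
non-users without the outcome: 942 − 104 = 838
odds, aspirin users = 152/1389 = 0.1094
odds, non-users = 104/838 = 0.1241
OR = 0.1094 / 0.1241 = 0.882

OR = 0.882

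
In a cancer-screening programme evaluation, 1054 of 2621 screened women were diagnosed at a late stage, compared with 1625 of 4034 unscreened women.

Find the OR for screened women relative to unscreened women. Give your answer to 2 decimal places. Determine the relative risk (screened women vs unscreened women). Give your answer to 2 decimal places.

odds, screened women = 1054/1567 = 0.6726
odds, unscreened women = 1625/2409 = 0.6746
OR = 0.6726 / 0.6746 = 1.00
risk, screened women = 1054/2621 = 0.4021
risk, unscreened women = 1625/4034 = 0.4028
RR = 0.4021 / 0.4028 = 1.00

OR = 1.00; RR = 1.00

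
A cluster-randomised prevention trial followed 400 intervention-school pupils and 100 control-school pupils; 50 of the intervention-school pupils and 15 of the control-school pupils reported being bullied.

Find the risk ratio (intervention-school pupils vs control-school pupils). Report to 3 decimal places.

risk, intervention-school pupils = 50/400 = 0.1250
risk, control-school pupils = 15/100 = 0.1500
RR = 0.1250 / 0.1500 = 0.833

RR = 0.833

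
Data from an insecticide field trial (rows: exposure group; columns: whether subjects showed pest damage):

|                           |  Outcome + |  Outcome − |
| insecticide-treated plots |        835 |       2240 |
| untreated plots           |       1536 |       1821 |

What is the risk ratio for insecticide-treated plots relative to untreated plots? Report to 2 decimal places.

0.59

risk, insecticide-treated plots = 835/3075 = 0.2715
risk, untreated plots = 1536/3357 = 0.4576
RR = 0.2715 / 0.4576 = 0.59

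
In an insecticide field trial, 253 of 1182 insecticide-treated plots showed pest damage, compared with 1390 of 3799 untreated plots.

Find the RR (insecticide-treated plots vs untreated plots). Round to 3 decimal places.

0.585

risk, insecticide-treated plots = 253/1182 = 0.2140
risk, untreated plots = 1390/3799 = 0.3659
RR = 0.2140 / 0.3659 = 0.585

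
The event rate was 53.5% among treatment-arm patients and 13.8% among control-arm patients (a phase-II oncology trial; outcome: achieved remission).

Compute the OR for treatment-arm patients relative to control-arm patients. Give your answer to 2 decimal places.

OR ≈ 7.19

odds, treatment-arm patients = 0.5350/0.4650 = 1.1505
odds, control-arm patients = 0.1380/0.8620 = 0.1601
OR = 1.1505 / 0.1601 = 7.19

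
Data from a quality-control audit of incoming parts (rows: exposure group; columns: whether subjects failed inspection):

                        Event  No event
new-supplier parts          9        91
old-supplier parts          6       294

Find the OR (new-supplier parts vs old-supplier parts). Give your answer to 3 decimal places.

OR = (9 × 294) / (91 × 6) = 2646/546 ≈ 4.846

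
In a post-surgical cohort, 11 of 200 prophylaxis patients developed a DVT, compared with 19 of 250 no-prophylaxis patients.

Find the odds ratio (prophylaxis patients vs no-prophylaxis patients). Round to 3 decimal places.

OR = (11 × 231) / (189 × 19) = 2541/3591 ≈ 0.708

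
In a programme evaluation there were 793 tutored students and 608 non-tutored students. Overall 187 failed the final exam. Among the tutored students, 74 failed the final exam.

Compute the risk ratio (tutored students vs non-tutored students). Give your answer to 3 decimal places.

0.502

tutored students without the outcome: 793 − 74 = 719
non-tutored students with the outcome: 187 − 74 = 113
non-tutored students without the outcome: 608 − 113 = 495
risk, tutored students = 74/793 = 0.0933
risk, non-tutored students = 113/608 = 0.1859
RR = 0.0933 / 0.1859 = 0.502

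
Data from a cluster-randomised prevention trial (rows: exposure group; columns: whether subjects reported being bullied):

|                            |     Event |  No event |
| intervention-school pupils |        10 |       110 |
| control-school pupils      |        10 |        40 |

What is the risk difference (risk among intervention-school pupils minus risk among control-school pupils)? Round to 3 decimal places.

RD = -0.117

risk, intervention-school pupils = 10/120 = 0.0833
risk, control-school pupils = 10/50 = 0.2000
risk difference = 0.0833 − 0.2000 = -0.117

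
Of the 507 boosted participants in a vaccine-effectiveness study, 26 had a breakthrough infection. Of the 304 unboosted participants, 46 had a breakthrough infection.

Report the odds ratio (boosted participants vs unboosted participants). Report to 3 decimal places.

0.303

odds, boosted participants = 26/481 = 0.0541
odds, unboosted participants = 46/258 = 0.1783
OR = 0.0541 / 0.1783 = 0.303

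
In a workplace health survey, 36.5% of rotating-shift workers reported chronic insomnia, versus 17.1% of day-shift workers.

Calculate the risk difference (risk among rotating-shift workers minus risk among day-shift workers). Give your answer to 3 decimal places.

risk difference = 0.3650 − 0.1710 = 0.194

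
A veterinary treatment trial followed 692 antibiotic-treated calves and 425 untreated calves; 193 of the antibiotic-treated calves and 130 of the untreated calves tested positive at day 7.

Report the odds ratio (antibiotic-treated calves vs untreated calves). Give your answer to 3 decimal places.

odds, antibiotic-treated calves = 193/499 = 0.3868
odds, untreated calves = 130/295 = 0.4407
OR = 0.3868 / 0.4407 = 0.878

OR = 0.878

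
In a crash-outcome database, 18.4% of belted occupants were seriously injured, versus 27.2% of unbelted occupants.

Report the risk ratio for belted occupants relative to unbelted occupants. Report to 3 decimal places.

RR = 0.1840 / 0.2720 = 0.676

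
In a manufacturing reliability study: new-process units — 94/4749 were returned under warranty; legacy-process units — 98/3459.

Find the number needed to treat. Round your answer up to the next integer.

NNT = 118

risk, new-process units = 94/4749 = 0.019794
risk, legacy-process units = 98/3459 = 0.028332
absolute risk difference = 0.008538
1 / 0.008538 = 117.123 → round up → 118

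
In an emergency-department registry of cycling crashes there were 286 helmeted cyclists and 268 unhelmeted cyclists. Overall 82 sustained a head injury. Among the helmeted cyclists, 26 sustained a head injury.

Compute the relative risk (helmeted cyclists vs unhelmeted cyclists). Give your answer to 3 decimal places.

RR: 0.435

helmeted cyclists without the outcome: 286 − 26 = 260
unhelmeted cyclists with the outcome: 82 − 26 = 56
unhelmeted cyclists without the outcome: 268 − 56 = 212
risk, helmeted cyclists = 26/286 = 0.0909
risk, unhelmeted cyclists = 56/268 = 0.2090
RR = 0.0909 / 0.2090 = 0.435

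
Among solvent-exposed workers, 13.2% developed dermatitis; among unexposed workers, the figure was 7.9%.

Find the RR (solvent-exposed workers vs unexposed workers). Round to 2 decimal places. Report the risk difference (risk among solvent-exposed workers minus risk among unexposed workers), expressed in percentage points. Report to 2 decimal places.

RR = 0.1320 / 0.0790 = 1.67
risk difference = 0.1320 − 0.0790 = 0.0530 → 5.30 percentage points

RR = 1.67; RD = 5.30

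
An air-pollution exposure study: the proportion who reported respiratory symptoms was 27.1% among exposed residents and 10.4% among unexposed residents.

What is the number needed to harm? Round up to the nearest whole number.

6

absolute risk difference = 0.167000
1 / 0.167000 = 5.988 → round up → 6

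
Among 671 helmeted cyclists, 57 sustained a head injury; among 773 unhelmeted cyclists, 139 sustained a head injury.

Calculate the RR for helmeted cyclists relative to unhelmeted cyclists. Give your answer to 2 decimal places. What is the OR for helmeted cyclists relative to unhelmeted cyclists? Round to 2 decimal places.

RR = 0.47; OR = 0.42

risk, helmeted cyclists = 57/671 = 0.0849
risk, unhelmeted cyclists = 139/773 = 0.1798
RR = 0.0849 / 0.1798 = 0.47
odds, helmeted cyclists = 57/614 = 0.0928
odds, unhelmeted cyclists = 139/634 = 0.2192
OR = 0.0928 / 0.2192 = 0.42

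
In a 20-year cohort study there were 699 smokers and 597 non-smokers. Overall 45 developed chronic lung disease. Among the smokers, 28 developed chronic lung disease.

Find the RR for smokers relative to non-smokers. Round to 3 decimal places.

1.407

smokers without the outcome: 699 − 28 = 671
non-smokers with the outcome: 45 − 28 = 17
non-smokers without the outcome: 597 − 17 = 580
risk, smokers = 28/699 = 0.04006
risk, non-smokers = 17/597 = 0.02848
RR = 0.04006 / 0.02848 = 1.407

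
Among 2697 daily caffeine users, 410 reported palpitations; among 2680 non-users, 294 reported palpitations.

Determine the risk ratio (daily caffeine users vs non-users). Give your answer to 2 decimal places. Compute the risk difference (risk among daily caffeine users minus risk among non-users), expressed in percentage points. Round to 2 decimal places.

risk, daily caffeine users = 410/2697 = 0.1520
risk, non-users = 294/2680 = 0.1097
RR = 0.1520 / 0.1097 = 1.39
risk difference = 0.1520 − 0.1097 = 0.0423 → 4.23 percentage points

RR = 1.39; RD = 4.23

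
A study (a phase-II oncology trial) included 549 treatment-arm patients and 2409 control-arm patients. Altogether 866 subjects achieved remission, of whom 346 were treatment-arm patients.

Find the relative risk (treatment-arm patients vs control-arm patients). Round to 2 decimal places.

treatment-arm patients without the outcome: 549 − 346 = 203
control-arm patients with the outcome: 866 − 346 = 520
control-arm patients without the outcome: 2409 − 520 = 1889
risk, treatment-arm patients = 346/549 = 0.6302
risk, control-arm patients = 520/2409 = 0.2159
RR = 0.6302 / 0.2159 = 2.92

2.92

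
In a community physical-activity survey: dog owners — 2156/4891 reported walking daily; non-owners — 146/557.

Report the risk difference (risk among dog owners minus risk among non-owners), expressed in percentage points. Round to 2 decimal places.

risk, dog owners = 2156/4891 = 0.4408
risk, non-owners = 146/557 = 0.2621
risk difference = 0.4408 − 0.2621 = 0.1787 → 17.87 percentage points

RD: 17.87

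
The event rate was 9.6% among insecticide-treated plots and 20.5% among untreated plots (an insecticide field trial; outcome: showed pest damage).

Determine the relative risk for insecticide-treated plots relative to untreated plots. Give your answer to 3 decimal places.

RR = 0.0960 / 0.2050 = 0.468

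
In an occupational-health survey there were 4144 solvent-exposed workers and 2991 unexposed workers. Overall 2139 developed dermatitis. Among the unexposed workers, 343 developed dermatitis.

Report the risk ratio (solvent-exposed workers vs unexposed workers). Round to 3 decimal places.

3.779

solvent-exposed workers with the outcome: 2139 − 343 = 1796
solvent-exposed workers without the outcome: 4144 − 1796 = 2348
unexposed workers without the outcome: 2991 − 343 = 2648
risk, solvent-exposed workers = 1796/4144 = 0.4334
risk, unexposed workers = 343/2991 = 0.1147
RR = 0.4334 / 0.1147 = 3.779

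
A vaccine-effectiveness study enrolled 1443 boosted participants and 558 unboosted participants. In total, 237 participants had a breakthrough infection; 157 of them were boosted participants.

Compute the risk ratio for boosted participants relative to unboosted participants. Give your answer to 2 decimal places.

RR ≈ 0.76

boosted participants without the outcome: 1443 − 157 = 1286
unboosted participants with the outcome: 237 − 157 = 80
unboosted participants without the outcome: 558 − 80 = 478
risk, boosted participants = 157/1443 = 0.1088
risk, unboosted participants = 80/558 = 0.1434
RR = 0.1088 / 0.1434 = 0.76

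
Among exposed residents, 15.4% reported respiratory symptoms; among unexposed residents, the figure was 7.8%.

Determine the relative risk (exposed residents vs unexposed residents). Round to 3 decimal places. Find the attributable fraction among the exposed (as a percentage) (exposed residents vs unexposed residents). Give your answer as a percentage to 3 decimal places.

RR = 0.1540 / 0.0780 = 1.974
AR% = (0.1540 − 0.0780) / 0.1540 = 0.4935 → 49.351%

RR = 1.974; AR% = 49.351%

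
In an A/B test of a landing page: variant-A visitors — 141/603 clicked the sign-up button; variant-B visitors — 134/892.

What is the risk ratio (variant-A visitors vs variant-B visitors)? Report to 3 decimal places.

risk, variant-A visitors = 141/603 = 0.2338
risk, variant-B visitors = 134/892 = 0.1502
RR = 0.2338 / 0.1502 = 1.557

1.557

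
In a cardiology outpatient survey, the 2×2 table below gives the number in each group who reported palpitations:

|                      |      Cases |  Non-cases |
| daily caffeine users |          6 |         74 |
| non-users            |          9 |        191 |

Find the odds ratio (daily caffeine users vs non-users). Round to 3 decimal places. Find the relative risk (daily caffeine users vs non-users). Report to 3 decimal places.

odds, daily caffeine users = 6/74 = 0.08108
odds, non-users = 9/191 = 0.04712
OR = 0.08108 / 0.04712 = 1.721
risk, daily caffeine users = 6/80 = 0.07500
risk, non-users = 9/200 = 0.04500
RR = 0.07500 / 0.04500 = 1.667

OR = 1.721; RR = 1.667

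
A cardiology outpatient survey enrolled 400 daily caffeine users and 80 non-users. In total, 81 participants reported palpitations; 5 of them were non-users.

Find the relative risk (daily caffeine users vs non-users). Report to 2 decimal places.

daily caffeine users with the outcome: 81 − 5 = 76
daily caffeine users without the outcome: 400 − 76 = 324
non-users without the outcome: 80 − 5 = 75
risk, daily caffeine users = 76/400 = 0.1900
risk, non-users = 5/80 = 0.0625
RR = 0.1900 / 0.0625 = 3.04

RR = 3.04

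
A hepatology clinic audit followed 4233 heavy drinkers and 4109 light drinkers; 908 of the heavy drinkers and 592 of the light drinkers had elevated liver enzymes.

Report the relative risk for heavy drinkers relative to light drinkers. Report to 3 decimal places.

RR ≈ 1.489

risk, heavy drinkers = 908/4233 = 0.2145
risk, light drinkers = 592/4109 = 0.1441
RR = 0.2145 / 0.1441 = 1.489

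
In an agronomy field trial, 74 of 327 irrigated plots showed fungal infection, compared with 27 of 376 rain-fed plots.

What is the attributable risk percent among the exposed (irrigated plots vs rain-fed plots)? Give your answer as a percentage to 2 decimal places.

AR% ≈ 68.27%

risk, irrigated plots = 74/327 = 0.2263
risk, rain-fed plots = 27/376 = 0.0718
AR% = (0.2263 − 0.0718) / 0.2263 = 0.6827 → 68.27%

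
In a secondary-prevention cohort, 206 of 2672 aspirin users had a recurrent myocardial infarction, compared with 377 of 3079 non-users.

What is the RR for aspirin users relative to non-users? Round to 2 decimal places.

0.63

risk, aspirin users = 206/2672 = 0.0771
risk, non-users = 377/3079 = 0.1224
RR = 0.0771 / 0.1224 = 0.63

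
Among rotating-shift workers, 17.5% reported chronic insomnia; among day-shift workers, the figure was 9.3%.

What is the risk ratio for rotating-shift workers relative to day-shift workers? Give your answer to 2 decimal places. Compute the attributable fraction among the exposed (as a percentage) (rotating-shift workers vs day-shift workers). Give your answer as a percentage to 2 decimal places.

RR = 1.88; AR% = 46.86%

RR = 0.1750 / 0.0930 = 1.88
AR% = (0.1750 − 0.0930) / 0.1750 = 0.4686 → 46.86%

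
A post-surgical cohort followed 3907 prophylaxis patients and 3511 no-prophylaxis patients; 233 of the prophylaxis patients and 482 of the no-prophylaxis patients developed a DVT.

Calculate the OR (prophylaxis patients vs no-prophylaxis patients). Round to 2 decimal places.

odds, prophylaxis patients = 233/3674 = 0.0634
odds, no-prophylaxis patients = 482/3029 = 0.1591
OR = 0.0634 / 0.1591 = 0.40

OR: 0.40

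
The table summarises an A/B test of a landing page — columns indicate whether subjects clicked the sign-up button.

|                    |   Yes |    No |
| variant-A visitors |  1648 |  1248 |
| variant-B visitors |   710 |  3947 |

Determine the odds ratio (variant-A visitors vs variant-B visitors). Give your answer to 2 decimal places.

odds, variant-A visitors = 1648/1248 = 1.3205
odds, variant-B visitors = 710/3947 = 0.1799
OR = 1.3205 / 0.1799 = 7.34

7.34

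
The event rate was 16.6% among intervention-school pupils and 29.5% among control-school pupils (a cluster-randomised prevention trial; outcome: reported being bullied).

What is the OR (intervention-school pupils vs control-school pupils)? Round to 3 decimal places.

0.476

odds, intervention-school pupils = 0.1660/0.8340 = 0.1990
odds, control-school pupils = 0.2950/0.7050 = 0.4184
OR = 0.1990 / 0.4184 = 0.476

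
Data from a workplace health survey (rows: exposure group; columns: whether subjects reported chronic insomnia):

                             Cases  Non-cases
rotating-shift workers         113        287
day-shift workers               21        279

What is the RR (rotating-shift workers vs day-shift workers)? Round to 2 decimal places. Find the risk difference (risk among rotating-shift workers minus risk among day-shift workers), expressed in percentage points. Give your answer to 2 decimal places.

risk, rotating-shift workers = 113/400 = 0.2825
risk, day-shift workers = 21/300 = 0.0700
RR = 0.2825 / 0.0700 = 4.04
risk difference = 0.2825 − 0.0700 = 0.2125 → 21.25 percentage points

RR = 4.04; RD = 21.25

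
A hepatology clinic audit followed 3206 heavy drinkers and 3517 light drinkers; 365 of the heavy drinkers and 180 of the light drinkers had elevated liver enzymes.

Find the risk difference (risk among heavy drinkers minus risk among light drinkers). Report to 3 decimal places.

risk, heavy drinkers = 365/3206 = 0.1138
risk, light drinkers = 180/3517 = 0.0512
risk difference = 0.1138 − 0.0512 = 0.063

RD = 0.063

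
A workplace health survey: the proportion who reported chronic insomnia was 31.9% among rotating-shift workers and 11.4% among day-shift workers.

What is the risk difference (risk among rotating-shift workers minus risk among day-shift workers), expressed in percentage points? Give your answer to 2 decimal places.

risk difference = 0.3190 − 0.1140 = 0.2050 → 20.50 percentage points

20.50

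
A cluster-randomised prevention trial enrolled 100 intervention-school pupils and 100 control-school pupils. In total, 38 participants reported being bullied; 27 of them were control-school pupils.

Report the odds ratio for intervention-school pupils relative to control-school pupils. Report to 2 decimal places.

OR ≈ 0.33

intervention-school pupils with the outcome: 38 − 27 = 11
intervention-school pupils without the outcome: 100 − 11 = 89
control-school pupils without the outcome: 100 − 27 = 73
OR = (11 × 73) / (89 × 27) = 803/2403 ≈ 0.33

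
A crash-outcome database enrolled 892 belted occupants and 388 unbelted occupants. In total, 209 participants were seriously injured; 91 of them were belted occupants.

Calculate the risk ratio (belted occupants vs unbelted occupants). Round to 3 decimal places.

0.335

belted occupants without the outcome: 892 − 91 = 801
unbelted occupants with the outcome: 209 − 91 = 118
unbelted occupants without the outcome: 388 − 118 = 270
risk, belted occupants = 91/892 = 0.1020
risk, unbelted occupants = 118/388 = 0.3041
RR = 0.1020 / 0.3041 = 0.335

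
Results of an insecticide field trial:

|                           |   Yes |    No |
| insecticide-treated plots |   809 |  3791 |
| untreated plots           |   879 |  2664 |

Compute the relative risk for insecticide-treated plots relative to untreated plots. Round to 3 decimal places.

risk, insecticide-treated plots = 809/4600 = 0.1759
risk, untreated plots = 879/3543 = 0.2481
RR = 0.1759 / 0.2481 = 0.709

0.709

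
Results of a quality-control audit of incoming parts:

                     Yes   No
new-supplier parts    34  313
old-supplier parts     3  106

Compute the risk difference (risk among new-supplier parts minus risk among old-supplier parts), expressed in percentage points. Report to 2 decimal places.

risk, new-supplier parts = 34/347 = 0.09798
risk, old-supplier parts = 3/109 = 0.02752
risk difference = 0.09798 − 0.02752 = 0.07046 → 7.05 percentage points

RD: 7.05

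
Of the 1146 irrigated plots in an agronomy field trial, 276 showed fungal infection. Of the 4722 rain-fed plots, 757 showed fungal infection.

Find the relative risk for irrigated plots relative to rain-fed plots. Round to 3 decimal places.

risk, irrigated plots = 276/1146 = 0.2408
risk, rain-fed plots = 757/4722 = 0.1603
RR = 0.2408 / 0.1603 = 1.502

RR: 1.502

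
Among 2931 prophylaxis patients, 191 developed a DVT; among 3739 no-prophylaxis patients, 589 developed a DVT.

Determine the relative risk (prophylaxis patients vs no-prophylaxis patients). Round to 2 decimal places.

risk, prophylaxis patients = 191/2931 = 0.0652
risk, no-prophylaxis patients = 589/3739 = 0.1575
RR = 0.0652 / 0.1575 = 0.41

0.41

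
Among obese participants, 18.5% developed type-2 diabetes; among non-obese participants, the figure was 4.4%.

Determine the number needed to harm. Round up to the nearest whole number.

absolute risk difference = 0.141000
1 / 0.141000 = 7.092 → round up → 8

8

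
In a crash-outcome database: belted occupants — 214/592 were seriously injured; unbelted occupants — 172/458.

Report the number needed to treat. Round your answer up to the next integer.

risk, belted occupants = 214/592 = 0.361486
risk, unbelted occupants = 172/458 = 0.375546
absolute risk difference = 0.014059
1 / 0.014059 = 71.129 → round up → 72

NNT ≈ 72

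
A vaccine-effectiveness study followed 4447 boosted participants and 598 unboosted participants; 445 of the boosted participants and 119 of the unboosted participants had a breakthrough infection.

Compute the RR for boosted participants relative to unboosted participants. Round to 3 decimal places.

RR ≈ 0.503

risk, boosted participants = 445/4447 = 0.1001
risk, unboosted participants = 119/598 = 0.1990
RR = 0.1001 / 0.1990 = 0.503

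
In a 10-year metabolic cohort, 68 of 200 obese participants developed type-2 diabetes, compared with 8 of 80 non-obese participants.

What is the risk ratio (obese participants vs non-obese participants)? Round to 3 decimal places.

risk, obese participants = 68/200 = 0.3400
risk, non-obese participants = 8/80 = 0.1000
RR = 0.3400 / 0.1000 = 3.400

3.400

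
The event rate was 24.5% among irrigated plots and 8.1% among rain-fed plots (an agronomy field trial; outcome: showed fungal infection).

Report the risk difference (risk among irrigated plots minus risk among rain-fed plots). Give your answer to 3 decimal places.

risk difference = 0.2450 − 0.0810 = 0.164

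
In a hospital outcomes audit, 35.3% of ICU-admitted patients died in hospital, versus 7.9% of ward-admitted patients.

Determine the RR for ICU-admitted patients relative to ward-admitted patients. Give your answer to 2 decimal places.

RR = 0.3530 / 0.0790 = 4.47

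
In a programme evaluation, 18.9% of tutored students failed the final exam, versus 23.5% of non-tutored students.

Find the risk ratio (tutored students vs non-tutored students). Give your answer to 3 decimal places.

RR = 0.1890 / 0.2350 = 0.804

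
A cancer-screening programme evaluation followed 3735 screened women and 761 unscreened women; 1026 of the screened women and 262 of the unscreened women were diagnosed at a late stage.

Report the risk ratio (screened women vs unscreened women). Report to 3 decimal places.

risk, screened women = 1026/3735 = 0.2747
risk, unscreened women = 262/761 = 0.3443
RR = 0.2747 / 0.3443 = 0.798

0.798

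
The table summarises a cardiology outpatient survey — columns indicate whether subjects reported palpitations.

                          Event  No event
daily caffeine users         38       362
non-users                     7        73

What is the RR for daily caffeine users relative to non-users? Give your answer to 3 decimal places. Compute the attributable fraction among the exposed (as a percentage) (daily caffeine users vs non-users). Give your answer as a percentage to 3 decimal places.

risk, daily caffeine users = 38/400 = 0.0950
risk, non-users = 7/80 = 0.0875
RR = 0.0950 / 0.0875 = 1.086
AR% = (0.0950 − 0.0875) / 0.0950 = 0.0789 → 7.895%

RR = 1.086; AR% = 7.895%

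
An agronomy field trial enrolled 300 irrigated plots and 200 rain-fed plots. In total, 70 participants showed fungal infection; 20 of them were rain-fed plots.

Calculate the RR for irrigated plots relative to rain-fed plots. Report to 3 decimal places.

irrigated plots with the outcome: 70 − 20 = 50
irrigated plots without the outcome: 300 − 50 = 250
rain-fed plots without the outcome: 200 − 20 = 180
risk, irrigated plots = 50/300 = 0.1667
risk, rain-fed plots = 20/200 = 0.1000
RR = 0.1667 / 0.1000 = 1.667

RR ≈ 1.667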